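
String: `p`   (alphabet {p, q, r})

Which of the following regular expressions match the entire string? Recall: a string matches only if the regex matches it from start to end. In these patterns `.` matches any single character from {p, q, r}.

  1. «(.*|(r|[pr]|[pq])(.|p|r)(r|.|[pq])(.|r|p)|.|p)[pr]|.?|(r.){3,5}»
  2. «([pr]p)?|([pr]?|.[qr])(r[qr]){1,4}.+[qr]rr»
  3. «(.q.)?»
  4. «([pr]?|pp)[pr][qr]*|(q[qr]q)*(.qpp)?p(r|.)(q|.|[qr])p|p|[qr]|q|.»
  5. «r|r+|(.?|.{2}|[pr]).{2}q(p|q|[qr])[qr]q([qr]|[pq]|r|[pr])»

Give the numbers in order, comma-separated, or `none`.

1 → match
2 → no match
3 → no match
4 → match
5 → no match

1, 4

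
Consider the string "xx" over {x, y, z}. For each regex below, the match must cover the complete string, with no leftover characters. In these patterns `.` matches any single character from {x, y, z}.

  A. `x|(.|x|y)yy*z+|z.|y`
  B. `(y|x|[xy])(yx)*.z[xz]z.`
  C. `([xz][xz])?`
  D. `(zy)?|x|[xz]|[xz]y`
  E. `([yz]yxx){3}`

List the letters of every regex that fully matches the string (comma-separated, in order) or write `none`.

C

A → no match
B → no match
C → match
D → no match
E → no match — must end with "yxx"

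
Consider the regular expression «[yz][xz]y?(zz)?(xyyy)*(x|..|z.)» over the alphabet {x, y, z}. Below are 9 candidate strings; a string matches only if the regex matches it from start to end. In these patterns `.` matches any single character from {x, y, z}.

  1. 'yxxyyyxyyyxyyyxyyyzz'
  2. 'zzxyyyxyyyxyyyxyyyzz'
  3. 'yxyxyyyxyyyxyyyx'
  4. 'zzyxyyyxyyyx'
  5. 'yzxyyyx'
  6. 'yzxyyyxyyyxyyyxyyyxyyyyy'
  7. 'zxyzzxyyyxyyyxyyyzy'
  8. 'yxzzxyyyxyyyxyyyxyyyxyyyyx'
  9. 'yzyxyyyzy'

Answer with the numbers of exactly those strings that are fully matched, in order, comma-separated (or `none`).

1 → match
2 → match
3 → match
4 → match
5 → match
6 → match
7 → match
8 → match
9 → match

1, 2, 3, 4, 5, 6, 7, 8, 9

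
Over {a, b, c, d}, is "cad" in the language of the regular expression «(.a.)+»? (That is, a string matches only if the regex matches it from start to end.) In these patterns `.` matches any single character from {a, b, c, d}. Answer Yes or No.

Yes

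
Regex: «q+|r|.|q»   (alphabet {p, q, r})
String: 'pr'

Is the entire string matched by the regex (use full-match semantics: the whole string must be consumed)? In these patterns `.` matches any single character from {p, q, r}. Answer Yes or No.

No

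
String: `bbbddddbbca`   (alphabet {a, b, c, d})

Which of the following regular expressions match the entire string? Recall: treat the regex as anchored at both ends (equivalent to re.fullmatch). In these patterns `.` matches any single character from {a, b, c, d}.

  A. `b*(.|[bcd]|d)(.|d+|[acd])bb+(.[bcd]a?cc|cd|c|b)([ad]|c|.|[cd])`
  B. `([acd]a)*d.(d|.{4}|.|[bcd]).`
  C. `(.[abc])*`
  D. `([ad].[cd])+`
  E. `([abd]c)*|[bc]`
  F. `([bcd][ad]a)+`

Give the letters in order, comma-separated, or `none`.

A

A → match
B → no match
C → no match
D → no match
E → no match
F → no match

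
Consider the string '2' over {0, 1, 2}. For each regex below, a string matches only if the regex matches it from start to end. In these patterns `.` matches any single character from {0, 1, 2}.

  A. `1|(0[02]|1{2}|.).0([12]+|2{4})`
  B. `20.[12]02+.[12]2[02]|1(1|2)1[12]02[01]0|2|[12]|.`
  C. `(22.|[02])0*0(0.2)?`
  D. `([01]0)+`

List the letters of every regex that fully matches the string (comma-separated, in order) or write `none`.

A → no match
B → match
C → no match
D → no match — must end with '0'

B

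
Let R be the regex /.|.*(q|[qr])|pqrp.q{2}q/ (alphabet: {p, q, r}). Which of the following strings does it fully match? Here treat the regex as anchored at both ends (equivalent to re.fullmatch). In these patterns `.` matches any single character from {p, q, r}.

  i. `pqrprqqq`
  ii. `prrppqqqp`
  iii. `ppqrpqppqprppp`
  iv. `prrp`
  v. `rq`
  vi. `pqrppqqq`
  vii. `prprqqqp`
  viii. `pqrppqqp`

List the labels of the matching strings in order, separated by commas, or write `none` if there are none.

i, v, vi

i → match
ii → no match
iii → no match
iv → no match
v → match
vi → match
vii → no match
viii → no match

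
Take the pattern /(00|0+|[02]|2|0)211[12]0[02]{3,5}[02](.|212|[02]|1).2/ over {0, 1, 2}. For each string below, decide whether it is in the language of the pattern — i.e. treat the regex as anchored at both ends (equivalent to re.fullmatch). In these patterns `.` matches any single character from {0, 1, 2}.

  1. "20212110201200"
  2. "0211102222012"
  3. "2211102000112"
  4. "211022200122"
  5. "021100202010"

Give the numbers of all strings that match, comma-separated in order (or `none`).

2, 3

1 → no match — must end with "2"
2 → match
3 → match
4 → no match
5 → no match — must end with "2"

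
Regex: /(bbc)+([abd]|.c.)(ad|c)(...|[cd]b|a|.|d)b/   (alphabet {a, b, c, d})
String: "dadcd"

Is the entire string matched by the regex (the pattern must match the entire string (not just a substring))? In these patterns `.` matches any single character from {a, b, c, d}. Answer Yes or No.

Every match must start with "bbc", but "dadcd" does not.

No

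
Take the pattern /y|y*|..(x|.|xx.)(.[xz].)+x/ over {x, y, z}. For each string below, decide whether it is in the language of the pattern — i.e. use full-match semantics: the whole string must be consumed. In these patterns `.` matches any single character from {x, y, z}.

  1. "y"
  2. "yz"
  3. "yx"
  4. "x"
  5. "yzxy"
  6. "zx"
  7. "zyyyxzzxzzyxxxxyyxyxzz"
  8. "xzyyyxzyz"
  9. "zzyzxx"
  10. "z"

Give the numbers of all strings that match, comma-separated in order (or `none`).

1

1 → match
2 → no match
3 → no match
4 → no match
5 → no match
6 → no match
7 → no match
8 → no match
9 → no match
10 → no match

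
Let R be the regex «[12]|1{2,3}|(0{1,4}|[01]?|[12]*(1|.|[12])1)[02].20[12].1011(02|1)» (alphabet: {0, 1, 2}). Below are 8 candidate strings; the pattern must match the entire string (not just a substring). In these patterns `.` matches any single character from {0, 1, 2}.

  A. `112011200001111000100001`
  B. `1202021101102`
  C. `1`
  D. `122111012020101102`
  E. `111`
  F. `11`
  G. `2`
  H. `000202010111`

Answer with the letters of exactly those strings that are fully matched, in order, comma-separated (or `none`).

A → no match
B → match
C → match
D → match
E → match
F → match
G → match
H → match

B, C, D, E, F, G, H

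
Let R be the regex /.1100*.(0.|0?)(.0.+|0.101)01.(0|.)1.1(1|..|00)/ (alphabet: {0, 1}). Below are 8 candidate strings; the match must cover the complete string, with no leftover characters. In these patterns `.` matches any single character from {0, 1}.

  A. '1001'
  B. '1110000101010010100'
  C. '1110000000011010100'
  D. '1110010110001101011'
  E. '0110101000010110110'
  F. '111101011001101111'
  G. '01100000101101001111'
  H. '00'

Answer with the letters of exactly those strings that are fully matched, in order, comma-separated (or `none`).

A → no match
B → match
C → match
D → match
E → match
F → no match
G → match
H → no match

B, C, D, E, G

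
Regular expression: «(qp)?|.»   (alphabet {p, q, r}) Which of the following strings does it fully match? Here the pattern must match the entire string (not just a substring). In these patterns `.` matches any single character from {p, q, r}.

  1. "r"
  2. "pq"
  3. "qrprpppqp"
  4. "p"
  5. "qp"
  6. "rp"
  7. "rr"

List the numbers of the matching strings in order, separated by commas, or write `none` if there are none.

1, 4, 5

1 → match
2 → no match
3 → no match
4 → match
5 → match
6 → no match
7 → no match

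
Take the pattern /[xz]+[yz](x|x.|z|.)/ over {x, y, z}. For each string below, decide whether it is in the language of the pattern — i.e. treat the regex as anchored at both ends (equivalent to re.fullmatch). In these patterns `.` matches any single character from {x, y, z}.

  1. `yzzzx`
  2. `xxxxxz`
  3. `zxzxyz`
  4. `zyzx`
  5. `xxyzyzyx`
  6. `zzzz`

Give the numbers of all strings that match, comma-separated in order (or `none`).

1 → no match
2 → no match
3 → match
4 → no match
5 → no match
6 → match

3, 6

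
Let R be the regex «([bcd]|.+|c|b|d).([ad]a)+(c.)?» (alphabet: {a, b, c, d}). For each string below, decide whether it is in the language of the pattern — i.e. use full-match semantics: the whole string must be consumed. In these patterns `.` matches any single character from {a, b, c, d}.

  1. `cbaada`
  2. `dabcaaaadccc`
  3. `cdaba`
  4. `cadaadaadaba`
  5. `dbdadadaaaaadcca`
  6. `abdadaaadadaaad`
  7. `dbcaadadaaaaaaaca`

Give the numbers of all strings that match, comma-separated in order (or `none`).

1. `cbaada` → match
2. `dabcaaaadccc` → no match
3. `cdaba` → no match
4. `cadaadaadaba` → no match
5 → no match
6 → no match
7 → match

1, 7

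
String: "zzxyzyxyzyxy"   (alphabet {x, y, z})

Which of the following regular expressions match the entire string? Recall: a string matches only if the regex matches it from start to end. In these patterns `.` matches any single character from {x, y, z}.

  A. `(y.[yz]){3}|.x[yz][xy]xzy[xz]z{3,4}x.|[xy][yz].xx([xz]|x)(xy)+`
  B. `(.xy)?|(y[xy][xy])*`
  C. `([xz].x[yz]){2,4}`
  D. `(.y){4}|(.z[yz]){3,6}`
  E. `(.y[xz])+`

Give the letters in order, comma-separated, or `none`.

A → no match
B → no match
C → match
D → no match
E → no match

C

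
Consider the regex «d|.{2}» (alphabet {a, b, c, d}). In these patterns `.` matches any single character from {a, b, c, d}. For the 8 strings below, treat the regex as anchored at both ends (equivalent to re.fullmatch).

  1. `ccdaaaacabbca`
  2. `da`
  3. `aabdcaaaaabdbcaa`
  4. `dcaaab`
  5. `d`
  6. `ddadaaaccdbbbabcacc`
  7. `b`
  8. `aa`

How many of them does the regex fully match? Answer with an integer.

1 → no match
2. `da` → match
3 → no match
4. `dcaaab` → no match
5. `d` → match
6 → no match
7. `b` → no match
8. `aa` → match
Total matched: 3

3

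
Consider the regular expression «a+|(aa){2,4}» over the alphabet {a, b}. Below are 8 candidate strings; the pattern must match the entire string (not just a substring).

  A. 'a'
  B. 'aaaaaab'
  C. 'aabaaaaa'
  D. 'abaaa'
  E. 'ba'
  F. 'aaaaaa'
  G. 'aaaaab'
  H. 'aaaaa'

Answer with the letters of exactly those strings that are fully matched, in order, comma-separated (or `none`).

A, F, H

A. 'a' → match
B. 'aaaaaab' → no match
C. 'aabaaaaa' → no match
D. 'abaaa' → no match
E. 'ba' → no match
F. 'aaaaaa' → match
G. 'aaaaab' → no match
H. 'aaaaa' → match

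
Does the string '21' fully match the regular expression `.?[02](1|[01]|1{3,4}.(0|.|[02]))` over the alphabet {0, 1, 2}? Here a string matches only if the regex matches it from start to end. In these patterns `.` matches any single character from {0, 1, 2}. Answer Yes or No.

Yes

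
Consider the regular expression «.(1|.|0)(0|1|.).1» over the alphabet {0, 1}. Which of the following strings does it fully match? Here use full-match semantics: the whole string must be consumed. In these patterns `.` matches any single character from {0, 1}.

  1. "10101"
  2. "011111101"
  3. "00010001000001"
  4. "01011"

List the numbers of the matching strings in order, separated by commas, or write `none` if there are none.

1 → match
2 → no match
3 → no match
4 → match

1, 4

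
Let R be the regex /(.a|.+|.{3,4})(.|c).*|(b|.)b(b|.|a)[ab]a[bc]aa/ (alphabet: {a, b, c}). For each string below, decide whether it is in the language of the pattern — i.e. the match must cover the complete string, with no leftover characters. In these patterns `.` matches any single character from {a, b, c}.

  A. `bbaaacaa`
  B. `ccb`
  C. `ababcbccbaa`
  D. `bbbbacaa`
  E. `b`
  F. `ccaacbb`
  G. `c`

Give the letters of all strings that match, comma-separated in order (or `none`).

A → match
B → match
C → match
D → match
E → no match
F → match
G → no match

A, B, C, D, F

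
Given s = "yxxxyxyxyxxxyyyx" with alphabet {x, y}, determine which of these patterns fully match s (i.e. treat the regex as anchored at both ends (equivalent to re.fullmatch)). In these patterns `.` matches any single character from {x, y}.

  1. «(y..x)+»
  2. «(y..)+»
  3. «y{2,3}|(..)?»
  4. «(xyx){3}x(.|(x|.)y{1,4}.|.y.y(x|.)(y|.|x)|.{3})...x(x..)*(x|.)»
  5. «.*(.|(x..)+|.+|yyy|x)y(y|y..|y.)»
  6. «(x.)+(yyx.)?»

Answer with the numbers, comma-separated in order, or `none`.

1, 5

1 → match
2 → no match
3 → no match
4 → no match — must start with "xyx"
5 → match
6 → no match — must start with "x"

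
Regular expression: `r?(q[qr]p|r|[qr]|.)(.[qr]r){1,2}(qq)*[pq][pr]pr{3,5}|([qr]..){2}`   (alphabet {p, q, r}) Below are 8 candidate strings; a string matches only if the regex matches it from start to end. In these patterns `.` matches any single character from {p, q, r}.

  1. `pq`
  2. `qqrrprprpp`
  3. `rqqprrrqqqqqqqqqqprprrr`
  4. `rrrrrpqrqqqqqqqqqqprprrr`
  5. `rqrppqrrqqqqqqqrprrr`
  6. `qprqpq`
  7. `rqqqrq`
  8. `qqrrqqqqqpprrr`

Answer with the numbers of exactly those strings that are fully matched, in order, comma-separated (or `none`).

3, 4, 6, 7, 8

1 → no match
2 → no match
3 → match
4 → match
5 → no match
6 → match
7 → match
8 → match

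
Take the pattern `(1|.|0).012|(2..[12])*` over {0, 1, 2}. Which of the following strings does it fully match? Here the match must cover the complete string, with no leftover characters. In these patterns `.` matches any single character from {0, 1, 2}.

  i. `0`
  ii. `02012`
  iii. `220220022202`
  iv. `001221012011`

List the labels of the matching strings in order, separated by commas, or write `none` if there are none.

ii, iii

i → no match
ii → match
iii → match
iv → no match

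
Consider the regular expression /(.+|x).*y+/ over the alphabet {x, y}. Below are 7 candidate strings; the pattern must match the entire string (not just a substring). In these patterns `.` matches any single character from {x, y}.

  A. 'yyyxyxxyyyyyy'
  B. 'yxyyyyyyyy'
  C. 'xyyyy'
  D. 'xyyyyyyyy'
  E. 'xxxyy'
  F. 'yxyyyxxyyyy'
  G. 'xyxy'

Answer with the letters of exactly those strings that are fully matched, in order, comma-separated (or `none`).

A → match
B → match
C → match
D → match
E → match
F → match
G → match

A, B, C, D, E, F, G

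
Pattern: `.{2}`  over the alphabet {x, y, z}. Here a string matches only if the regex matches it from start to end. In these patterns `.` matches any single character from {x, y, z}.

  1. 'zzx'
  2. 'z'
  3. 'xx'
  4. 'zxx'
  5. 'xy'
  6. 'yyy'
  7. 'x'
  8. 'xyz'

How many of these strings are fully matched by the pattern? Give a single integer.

1 → no match
2 → no match
3 → match
4 → no match
5 → match
6 → no match
7 → no match
8 → no match
Total matched: 2

2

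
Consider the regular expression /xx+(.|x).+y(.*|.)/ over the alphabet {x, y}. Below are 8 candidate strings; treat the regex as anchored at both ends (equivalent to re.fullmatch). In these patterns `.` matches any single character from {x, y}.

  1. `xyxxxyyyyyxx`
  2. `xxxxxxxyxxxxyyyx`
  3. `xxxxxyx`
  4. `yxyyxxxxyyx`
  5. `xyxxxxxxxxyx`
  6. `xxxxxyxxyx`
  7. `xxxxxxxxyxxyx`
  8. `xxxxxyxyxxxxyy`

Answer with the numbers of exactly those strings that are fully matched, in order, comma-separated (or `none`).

2, 3, 6, 7, 8

1 → no match — must start with `xx`
2 → match
3 → match
4 → no match — must start with `xx`
5 → no match — must start with `xx`
6 → match
7 → match
8 → match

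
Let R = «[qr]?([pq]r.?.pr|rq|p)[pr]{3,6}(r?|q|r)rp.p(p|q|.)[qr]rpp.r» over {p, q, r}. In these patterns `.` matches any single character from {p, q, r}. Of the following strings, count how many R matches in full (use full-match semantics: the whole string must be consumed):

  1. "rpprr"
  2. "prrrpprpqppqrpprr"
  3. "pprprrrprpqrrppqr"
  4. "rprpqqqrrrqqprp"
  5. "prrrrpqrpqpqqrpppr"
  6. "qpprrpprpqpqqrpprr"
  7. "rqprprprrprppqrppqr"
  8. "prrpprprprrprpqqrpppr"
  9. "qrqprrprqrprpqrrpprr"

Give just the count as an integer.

7

1. "rpprr" → no match
2 → match
3 → match
4 → no match — must end with "r"
5 → match
6 → match
7 → match
8 → match
9 → match
Total matched: 7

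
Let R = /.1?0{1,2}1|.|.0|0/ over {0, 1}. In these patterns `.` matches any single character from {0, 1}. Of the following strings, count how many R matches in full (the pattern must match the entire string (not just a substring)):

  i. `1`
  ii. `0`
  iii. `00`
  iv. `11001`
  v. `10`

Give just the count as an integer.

5

i → match
ii → match
iii → match
iv → match
v → match
Total matched: 5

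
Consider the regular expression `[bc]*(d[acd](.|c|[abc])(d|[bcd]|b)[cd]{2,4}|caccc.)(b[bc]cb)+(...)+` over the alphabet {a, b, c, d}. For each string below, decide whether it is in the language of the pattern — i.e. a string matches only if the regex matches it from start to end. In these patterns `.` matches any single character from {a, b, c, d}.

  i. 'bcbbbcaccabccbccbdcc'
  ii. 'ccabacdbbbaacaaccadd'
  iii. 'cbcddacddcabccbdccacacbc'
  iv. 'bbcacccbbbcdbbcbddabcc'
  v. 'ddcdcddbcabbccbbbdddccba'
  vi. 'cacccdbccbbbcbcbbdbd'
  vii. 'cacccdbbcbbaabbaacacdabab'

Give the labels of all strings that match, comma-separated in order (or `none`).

i → no match
ii → no match
iii → no match
iv → no match
v → no match
vi → match
vii → match

vi, vii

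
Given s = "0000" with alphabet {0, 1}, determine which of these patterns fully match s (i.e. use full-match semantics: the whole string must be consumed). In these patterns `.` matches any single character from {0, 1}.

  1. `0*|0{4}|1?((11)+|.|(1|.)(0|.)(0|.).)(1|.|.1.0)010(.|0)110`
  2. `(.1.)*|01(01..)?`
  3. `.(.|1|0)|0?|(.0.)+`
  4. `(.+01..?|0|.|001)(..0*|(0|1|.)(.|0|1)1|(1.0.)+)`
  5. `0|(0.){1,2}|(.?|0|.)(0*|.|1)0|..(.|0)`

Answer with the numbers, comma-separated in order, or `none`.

1, 4, 5

1 → match
2 → no match
3 → no match
4 → match
5 → match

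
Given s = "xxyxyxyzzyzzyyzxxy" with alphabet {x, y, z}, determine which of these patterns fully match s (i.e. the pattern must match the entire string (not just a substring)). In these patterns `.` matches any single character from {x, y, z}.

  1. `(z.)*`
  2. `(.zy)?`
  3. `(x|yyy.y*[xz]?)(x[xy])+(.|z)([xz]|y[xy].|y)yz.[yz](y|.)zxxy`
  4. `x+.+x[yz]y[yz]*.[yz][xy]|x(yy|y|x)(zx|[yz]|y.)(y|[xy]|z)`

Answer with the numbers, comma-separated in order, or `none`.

3

1 → no match
2 → no match
3 → match
4 → no match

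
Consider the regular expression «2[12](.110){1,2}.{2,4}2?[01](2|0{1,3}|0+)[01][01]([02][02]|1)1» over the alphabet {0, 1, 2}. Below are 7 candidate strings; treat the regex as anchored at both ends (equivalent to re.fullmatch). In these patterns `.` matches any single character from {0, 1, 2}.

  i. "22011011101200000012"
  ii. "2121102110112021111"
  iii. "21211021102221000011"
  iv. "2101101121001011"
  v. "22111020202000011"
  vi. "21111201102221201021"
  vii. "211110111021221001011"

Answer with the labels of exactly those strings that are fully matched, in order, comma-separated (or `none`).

ii, iii, iv, v, vii

i → no match — must end with "1"
ii → match
iii → match
iv → match
v → match
vi → no match
vii → match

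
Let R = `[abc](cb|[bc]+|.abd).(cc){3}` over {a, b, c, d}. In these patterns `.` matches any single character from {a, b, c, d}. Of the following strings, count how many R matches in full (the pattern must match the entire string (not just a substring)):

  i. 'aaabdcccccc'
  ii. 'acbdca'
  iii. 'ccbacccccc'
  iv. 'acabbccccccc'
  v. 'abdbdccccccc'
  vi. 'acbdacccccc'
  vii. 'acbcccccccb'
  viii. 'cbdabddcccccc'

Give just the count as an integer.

1

i → no match
ii → no match — must end with 'cc'
iii → match
iv → no match
v → no match
vi → no match
vii → no match — must end with 'cc'
viii → no match
Total matched: 1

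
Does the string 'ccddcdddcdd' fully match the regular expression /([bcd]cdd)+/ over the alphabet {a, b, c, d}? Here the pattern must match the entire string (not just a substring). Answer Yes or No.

No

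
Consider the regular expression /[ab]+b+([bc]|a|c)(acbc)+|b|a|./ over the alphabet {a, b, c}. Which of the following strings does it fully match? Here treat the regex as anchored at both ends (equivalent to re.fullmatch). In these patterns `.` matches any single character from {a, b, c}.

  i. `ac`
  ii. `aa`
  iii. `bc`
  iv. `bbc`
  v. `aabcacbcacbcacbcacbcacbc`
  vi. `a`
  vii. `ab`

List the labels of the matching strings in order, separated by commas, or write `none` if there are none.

i. `ac` → no match
ii. `aa` → no match
iii. `bc` → no match
iv. `bbc` → no match
v → match
vi. `a` → match
vii. `ab` → no match

v, vi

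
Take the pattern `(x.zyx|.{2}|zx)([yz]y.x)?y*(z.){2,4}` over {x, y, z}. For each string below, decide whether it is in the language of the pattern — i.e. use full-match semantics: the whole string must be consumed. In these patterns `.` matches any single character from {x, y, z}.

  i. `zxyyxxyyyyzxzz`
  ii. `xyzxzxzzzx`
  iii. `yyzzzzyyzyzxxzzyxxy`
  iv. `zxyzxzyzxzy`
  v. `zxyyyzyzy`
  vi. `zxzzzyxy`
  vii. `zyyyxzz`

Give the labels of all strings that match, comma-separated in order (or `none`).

i → match
ii → match
iii → no match
iv → match
v → match
vi → no match
vii → no match

i, ii, iv, v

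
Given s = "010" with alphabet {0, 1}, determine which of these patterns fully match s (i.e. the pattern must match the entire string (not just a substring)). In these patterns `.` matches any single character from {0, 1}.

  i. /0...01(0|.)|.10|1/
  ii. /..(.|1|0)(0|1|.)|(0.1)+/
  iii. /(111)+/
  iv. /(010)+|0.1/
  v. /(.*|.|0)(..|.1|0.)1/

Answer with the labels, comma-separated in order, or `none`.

i, iv

i → match
ii → no match
iii → no match — must start with "111"
iv → match
v → no match — must end with "1"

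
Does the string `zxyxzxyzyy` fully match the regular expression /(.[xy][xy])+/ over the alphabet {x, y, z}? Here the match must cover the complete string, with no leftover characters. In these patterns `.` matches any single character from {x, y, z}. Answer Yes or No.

No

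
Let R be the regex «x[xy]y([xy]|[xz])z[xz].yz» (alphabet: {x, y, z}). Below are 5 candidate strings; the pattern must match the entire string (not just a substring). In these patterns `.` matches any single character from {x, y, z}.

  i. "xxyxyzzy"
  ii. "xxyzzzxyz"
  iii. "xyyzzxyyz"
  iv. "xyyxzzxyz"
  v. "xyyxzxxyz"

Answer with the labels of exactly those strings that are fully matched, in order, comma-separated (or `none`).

ii, iii, iv, v

i → no match — must end with "yz"
ii → match
iii → match
iv → match
v → match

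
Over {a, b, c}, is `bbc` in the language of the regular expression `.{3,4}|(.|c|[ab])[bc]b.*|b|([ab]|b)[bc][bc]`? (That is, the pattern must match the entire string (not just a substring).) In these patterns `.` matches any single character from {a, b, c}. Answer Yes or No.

Yes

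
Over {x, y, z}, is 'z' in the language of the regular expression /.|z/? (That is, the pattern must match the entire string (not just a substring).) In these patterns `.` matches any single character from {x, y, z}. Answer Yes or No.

Yes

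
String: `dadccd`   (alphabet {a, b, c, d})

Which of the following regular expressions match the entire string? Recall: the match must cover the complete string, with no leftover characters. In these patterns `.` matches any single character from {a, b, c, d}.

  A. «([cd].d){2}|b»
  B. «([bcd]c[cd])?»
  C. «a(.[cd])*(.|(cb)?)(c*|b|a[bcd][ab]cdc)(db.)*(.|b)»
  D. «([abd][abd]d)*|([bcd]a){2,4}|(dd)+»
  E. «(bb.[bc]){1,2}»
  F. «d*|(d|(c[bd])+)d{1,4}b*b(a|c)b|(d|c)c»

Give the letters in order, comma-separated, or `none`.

A → match
B → no match
C → no match — must start with `a`
D → no match
E → no match — must start with `bb`
F → no match

A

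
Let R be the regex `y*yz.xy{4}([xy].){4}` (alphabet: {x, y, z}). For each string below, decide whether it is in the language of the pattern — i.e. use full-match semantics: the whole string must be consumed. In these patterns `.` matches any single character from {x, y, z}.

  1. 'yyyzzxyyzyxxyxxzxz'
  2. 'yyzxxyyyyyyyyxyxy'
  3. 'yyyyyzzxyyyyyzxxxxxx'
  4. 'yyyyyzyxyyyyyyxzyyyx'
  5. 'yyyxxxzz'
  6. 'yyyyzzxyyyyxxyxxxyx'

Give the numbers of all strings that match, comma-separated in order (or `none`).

1 → no match
2 → match
3 → match
4 → match
5. 'yyyxxxzz' → no match
6 → match

2, 3, 4, 6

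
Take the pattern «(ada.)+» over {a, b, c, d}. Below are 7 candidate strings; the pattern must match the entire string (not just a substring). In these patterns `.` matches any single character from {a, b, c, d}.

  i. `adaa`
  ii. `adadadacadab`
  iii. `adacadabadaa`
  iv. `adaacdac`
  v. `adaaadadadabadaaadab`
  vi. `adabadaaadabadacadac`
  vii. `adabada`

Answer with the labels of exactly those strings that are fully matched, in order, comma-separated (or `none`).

i, ii, iii, v, vi

i → match
ii → match
iii → match
iv → no match
v → match
vi → match
vii → no match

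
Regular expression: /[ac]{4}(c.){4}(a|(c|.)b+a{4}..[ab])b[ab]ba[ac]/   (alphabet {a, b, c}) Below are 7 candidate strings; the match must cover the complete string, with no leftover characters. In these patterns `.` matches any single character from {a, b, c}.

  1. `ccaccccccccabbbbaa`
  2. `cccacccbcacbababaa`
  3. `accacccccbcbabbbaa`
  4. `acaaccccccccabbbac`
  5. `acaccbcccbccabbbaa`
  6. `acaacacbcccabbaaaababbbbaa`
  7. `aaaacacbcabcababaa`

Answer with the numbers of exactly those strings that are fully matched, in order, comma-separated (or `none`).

1 → no match
2 → match
3 → match
4 → match
5 → match
6 → match
7 → no match

2, 3, 4, 5, 6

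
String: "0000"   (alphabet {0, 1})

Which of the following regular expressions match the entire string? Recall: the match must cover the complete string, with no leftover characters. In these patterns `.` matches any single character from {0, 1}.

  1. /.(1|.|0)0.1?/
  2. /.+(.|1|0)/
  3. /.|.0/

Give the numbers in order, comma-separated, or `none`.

1, 2

1 → match
2 → match
3 → no match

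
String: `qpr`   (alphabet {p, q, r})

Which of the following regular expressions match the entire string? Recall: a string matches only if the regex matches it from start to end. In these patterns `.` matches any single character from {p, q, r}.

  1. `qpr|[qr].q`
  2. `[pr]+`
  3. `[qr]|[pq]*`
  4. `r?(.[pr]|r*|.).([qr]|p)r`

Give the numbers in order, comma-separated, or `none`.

1 → match
2 → no match
3 → no match
4 → match

1, 4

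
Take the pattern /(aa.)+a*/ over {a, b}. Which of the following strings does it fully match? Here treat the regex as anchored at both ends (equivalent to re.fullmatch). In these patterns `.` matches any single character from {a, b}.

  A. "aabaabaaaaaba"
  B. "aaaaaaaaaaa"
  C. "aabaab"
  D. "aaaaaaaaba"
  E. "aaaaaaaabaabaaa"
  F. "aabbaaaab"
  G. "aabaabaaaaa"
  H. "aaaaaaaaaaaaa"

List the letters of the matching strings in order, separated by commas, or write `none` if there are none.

A → match
B → match
C → match
D → match
E → match
F → no match
G → match
H → match

A, B, C, D, E, G, H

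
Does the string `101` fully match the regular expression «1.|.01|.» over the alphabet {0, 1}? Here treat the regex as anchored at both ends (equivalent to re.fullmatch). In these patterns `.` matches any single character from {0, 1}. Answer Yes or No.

Yes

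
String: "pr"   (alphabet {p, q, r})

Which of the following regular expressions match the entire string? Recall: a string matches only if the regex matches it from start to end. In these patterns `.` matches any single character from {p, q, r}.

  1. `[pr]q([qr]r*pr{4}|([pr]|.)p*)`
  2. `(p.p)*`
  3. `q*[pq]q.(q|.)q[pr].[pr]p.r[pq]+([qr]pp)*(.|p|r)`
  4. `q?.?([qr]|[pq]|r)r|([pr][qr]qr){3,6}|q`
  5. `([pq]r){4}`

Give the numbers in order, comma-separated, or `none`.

4

1 → no match
2 → no match
3 → no match
4 → match
5 → no match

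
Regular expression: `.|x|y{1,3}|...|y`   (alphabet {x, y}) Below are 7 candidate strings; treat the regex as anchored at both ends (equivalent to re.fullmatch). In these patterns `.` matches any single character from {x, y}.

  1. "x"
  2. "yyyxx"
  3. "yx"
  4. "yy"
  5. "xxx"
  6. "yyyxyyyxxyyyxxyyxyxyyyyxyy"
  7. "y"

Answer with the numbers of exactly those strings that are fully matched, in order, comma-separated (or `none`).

1, 4, 5, 7

1. "x" → match
2. "yyyxx" → no match
3. "yx" → no match
4. "yy" → match
5. "xxx" → match
6 → no match
7. "y" → match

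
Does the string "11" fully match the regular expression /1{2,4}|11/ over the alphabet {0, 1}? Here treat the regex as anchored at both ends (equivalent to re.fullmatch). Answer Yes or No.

Yes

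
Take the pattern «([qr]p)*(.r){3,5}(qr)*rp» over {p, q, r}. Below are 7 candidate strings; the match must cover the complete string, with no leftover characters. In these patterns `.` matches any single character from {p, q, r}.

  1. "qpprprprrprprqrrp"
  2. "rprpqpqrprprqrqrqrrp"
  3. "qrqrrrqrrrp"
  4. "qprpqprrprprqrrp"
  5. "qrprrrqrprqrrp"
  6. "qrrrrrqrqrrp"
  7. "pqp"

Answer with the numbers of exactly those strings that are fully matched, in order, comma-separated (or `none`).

2, 4, 5, 6

1 → no match
2 → match
3 → no match
4 → match
5 → match
6 → match
7 → no match — must end with "rp"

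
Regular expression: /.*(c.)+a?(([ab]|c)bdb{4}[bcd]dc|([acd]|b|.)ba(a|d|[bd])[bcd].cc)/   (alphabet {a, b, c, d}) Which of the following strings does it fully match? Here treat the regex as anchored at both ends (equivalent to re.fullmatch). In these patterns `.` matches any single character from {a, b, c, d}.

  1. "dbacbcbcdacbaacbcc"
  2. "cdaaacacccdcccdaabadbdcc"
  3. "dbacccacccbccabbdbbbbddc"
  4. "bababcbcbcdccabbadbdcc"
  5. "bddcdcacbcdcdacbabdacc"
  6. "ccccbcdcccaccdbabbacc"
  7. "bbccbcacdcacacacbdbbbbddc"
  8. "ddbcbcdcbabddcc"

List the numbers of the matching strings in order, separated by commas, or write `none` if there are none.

1 → match
2 → match
3 → match
4 → match
5 → match
6 → match
7 → match
8 → match

1, 2, 3, 4, 5, 6, 7, 8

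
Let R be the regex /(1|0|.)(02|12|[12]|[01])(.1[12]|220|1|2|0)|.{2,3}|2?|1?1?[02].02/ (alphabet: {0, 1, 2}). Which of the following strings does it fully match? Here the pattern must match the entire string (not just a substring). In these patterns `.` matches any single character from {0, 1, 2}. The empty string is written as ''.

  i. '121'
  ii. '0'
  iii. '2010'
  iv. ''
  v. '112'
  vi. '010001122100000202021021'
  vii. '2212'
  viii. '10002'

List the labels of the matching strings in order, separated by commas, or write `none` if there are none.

i, iv, v, viii

i → match
ii → no match
iii → no match
iv → match
v → match
vi → no match
vii → no match
viii → match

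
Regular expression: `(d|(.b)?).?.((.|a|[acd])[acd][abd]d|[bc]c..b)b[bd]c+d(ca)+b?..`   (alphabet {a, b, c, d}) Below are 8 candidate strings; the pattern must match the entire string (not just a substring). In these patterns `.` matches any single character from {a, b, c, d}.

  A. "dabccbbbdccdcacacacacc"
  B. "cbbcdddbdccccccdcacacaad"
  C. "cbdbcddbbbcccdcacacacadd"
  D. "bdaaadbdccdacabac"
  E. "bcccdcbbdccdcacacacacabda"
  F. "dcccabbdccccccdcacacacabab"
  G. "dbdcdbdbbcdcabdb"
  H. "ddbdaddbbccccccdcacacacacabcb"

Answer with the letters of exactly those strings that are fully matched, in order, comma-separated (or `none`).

A, B, C, E, F, G, H

A → match
B → match
C → match
D → no match
E → match
F → match
G → match
H → match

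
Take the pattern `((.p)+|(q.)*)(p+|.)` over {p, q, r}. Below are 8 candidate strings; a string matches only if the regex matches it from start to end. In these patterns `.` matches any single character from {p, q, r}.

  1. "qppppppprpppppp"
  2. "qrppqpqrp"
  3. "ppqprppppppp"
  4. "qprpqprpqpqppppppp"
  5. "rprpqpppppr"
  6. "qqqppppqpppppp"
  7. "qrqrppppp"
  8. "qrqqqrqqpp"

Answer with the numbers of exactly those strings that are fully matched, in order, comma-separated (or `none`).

1 → match
2 → no match
3 → match
4 → match
5 → match
6 → no match
7 → match
8 → match

1, 3, 4, 5, 7, 8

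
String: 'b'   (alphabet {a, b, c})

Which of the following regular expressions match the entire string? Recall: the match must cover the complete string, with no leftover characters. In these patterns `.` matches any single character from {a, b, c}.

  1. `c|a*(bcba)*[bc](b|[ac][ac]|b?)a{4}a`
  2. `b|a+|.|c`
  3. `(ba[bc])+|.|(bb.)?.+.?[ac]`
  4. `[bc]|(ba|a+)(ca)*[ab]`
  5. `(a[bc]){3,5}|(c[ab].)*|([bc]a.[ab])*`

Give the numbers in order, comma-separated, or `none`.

1 → no match
2 → match
3 → match
4 → match
5 → no match

2, 3, 4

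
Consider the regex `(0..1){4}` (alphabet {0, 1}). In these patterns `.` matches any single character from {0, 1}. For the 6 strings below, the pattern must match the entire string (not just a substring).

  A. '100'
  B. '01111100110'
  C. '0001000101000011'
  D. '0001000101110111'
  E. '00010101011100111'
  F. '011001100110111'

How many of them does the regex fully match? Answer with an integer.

1

A. '100' → no match — must start with '0'
B. '01111100110' → no match — must end with '1'
C → no match
D → match
E → no match
F → no match
Total matched: 1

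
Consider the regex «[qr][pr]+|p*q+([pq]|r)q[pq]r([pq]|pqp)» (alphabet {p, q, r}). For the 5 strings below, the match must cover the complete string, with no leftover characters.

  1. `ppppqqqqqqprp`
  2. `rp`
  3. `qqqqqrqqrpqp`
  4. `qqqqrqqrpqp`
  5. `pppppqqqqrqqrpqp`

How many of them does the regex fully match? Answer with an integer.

5

1 → match
2 → match
3 → match
4 → match
5 → match
Total matched: 5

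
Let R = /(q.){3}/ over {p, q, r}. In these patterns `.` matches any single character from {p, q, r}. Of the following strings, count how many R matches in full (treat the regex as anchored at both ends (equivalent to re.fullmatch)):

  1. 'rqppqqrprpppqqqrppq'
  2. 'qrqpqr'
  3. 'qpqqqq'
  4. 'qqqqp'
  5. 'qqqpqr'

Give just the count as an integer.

1 → no match — must start with 'q'
2 → match
3 → match
4 → no match
5 → match
Total matched: 3

3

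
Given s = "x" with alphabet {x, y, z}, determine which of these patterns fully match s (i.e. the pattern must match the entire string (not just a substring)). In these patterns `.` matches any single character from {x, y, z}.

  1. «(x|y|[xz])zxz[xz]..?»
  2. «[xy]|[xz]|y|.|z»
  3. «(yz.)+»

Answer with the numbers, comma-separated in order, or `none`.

1 → no match
2 → match
3 → no match — must start with "yz"

2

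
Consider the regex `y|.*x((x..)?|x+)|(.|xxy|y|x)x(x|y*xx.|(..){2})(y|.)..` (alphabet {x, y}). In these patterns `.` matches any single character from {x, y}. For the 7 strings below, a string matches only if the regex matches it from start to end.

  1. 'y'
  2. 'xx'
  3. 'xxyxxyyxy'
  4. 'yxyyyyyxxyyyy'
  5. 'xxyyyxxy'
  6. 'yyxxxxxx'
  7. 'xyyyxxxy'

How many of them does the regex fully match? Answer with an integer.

6

1 → match
2 → match
3 → match
4 → match
5 → no match
6 → match
7 → match
Total matched: 6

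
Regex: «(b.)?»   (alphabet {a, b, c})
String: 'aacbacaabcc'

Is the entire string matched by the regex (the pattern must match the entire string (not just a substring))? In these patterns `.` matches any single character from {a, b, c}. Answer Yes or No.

No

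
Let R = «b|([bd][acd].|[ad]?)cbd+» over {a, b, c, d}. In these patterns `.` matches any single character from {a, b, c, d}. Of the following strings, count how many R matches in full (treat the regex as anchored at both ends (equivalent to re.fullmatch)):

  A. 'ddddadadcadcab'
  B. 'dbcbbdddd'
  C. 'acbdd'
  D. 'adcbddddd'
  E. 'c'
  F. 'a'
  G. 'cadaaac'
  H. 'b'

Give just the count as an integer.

A → no match
B → no match
C → match
D → no match
E → no match
F → no match
G → no match
H → match
Total matched: 2

2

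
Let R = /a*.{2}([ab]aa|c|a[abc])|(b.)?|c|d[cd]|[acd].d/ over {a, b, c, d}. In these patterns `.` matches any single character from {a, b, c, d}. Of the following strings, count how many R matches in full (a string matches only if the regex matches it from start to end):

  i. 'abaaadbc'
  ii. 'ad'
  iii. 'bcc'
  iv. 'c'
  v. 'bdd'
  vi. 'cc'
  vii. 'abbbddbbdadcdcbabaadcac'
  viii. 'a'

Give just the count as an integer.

i → no match
ii → no match
iii → match
iv → match
v → no match
vi → no match
vii → no match
viii → no match
Total matched: 2

2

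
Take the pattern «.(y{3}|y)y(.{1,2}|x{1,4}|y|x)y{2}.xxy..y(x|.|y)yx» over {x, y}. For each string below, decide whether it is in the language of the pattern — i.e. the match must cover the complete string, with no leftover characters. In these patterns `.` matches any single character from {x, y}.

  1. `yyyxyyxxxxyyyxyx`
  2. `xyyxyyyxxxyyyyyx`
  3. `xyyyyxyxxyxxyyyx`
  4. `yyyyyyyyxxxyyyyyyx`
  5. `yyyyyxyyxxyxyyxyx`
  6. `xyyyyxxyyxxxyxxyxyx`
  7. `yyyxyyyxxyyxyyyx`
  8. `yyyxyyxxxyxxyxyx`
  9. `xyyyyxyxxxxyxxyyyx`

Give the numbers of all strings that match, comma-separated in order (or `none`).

4, 6, 7, 8

1 → no match
2 → no match
3 → no match
4 → match
5 → no match
6 → match
7 → match
8 → match
9 → no match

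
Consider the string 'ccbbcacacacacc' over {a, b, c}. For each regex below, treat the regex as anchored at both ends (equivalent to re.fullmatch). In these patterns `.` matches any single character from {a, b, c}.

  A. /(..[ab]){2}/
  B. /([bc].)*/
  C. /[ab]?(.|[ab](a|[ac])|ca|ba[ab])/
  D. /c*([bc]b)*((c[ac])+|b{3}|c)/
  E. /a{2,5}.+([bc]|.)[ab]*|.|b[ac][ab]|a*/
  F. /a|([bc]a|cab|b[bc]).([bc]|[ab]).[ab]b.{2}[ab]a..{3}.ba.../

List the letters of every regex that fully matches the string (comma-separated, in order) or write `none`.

A → no match
B → match
C → no match
D → match
E → no match
F → no match

B, D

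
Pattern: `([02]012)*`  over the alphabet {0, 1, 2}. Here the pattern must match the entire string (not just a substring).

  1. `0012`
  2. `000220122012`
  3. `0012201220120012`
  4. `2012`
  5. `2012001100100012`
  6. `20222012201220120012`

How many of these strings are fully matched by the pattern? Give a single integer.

1 → match
2 → no match
3 → match
4 → match
5 → no match
6 → no match
Total matched: 3

3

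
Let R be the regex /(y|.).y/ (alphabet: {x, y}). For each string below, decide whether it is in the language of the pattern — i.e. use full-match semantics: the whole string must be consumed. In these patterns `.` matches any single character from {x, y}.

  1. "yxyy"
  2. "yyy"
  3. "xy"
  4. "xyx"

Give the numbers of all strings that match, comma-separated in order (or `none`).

2

1 → no match
2 → match
3 → no match
4 → no match — must end with "y"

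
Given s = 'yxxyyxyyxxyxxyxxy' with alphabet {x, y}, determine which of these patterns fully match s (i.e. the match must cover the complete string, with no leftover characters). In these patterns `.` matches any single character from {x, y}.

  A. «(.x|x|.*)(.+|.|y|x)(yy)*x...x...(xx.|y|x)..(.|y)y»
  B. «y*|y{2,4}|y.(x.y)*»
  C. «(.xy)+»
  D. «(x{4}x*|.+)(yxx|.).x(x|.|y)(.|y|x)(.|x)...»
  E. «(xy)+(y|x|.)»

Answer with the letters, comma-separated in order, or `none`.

A → no match
B → match
C → no match
D → no match
E → no match — must start with 'xy'

B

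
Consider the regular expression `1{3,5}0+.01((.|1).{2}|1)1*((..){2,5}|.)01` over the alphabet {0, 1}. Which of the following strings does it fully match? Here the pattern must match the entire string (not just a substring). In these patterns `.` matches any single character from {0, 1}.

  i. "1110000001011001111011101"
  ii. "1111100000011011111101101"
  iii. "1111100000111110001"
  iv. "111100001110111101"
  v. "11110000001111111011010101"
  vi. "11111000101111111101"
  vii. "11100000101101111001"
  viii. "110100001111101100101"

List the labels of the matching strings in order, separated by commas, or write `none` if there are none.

i, ii, iii, iv, v, vi, vii

i → match
ii → match
iii → match
iv → match
v → match
vi → match
vii → match
viii → no match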